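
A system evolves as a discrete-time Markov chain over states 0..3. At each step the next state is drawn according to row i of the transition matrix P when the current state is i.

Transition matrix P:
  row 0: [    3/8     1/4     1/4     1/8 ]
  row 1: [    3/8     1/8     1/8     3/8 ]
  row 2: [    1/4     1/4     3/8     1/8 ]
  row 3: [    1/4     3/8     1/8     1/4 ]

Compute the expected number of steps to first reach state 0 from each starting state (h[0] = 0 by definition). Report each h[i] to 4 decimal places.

h = [0.0000, 3.1533, 3.5620, 3.5036]

First-step conditioning: h[0] = 0; for i ≠ 0, h[i] = 1 + Σ_k P[i][k]·h[k].
  h[1] = 1 + 1/8·h[1] + 1/8·h[2] + 3/8·h[3]
  h[2] = 1 + 1/4·h[1] + 3/8·h[2] + 1/8·h[3]
  h[3] = 1 + 3/8·h[1] + 1/8·h[2] + 1/4·h[3]
Solving the 3×3 linear system over states ≠ 0 gives exactly h = [0, 432/137, 488/137, 480/137] (h[0] = 0 is the target).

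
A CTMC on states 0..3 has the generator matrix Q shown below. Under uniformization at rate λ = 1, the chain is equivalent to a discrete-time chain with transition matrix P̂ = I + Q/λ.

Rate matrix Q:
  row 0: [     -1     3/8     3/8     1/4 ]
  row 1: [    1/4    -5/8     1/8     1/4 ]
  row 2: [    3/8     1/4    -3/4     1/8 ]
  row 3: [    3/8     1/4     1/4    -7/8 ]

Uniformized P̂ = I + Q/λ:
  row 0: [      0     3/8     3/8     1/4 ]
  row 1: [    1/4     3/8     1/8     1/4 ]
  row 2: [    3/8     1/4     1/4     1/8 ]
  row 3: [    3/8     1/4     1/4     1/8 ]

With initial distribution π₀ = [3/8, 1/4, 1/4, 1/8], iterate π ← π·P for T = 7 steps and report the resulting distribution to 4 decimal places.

t=0: π = [0.3750, 0.2500, 0.2500, 0.1250]
t=1: π = [0.2031, 0.3281, 0.2656, 0.2031]
t=2: π = [0.2578, 0.3164, 0.2344, 0.1914]
t=3: π = [0.2388, 0.3218, 0.2427, 0.1968]
t=4: π = [0.2452, 0.3201, 0.2396, 0.1951]
t=5: π = [0.2430, 0.3207, 0.2406, 0.1957]
t=6: π = [0.2438, 0.3205, 0.2403, 0.1955]
t=7: π = [0.2435, 0.3205, 0.2404, 0.1955]

π = [0.2435, 0.3205, 0.2404, 0.1955]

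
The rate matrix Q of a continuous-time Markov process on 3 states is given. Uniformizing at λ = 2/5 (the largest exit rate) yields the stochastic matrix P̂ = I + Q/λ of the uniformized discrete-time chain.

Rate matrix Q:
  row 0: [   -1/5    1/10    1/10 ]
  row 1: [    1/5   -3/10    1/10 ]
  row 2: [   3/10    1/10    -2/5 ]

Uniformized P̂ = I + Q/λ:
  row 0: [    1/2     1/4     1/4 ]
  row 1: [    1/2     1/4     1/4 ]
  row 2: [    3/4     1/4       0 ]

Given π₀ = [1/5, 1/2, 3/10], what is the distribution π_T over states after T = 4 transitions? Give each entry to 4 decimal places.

t=0: π = [0.2000, 0.5000, 0.3000]
t=1: π = [0.5750, 0.2500, 0.1750]
t=2: π = [0.5438, 0.2500, 0.2063]
t=3: π = [0.5516, 0.2500, 0.1984]
t=4: π = [0.5496, 0.2500, 0.2004]

π = [0.5496, 0.2500, 0.2004]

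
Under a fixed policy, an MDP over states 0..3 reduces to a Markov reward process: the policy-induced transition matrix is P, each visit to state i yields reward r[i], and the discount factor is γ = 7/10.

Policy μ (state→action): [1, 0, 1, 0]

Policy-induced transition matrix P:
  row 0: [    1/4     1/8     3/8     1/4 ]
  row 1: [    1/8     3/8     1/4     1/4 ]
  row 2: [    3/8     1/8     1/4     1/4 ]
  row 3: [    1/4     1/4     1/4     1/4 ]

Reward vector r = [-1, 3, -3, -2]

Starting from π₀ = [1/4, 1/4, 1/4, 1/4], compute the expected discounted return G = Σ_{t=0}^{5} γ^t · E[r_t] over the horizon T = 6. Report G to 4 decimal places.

t=0: π = [0.2500, 0.2500, 0.2500, 0.2500], E[r] = -0.7500, γ^t·E[r] = -0.750000, running G = -0.750000
t=1: π = [0.2500, 0.2188, 0.2813, 0.2500], E[r] = -0.9375, γ^t·E[r] = -0.656250, running G = -1.406250
t=2: π = [0.2578, 0.2109, 0.2813, 0.2500], E[r] = -0.9688, γ^t·E[r] = -0.474688, running G = -1.880938
t=3: π = [0.2588, 0.2090, 0.2822, 0.2500], E[r] = -0.9785, γ^t·E[r] = -0.335631, running G = -2.216568
t=4: π = [0.2592, 0.2085, 0.2823, 0.2500], E[r] = -0.9807, γ^t·E[r] = -0.235469, running G = -2.452038
t=5: π = [0.2592, 0.2084, 0.2824, 0.2500], E[r] = -0.9813, γ^t·E[r] = -0.164926, running G = -2.616963

G = -2.6170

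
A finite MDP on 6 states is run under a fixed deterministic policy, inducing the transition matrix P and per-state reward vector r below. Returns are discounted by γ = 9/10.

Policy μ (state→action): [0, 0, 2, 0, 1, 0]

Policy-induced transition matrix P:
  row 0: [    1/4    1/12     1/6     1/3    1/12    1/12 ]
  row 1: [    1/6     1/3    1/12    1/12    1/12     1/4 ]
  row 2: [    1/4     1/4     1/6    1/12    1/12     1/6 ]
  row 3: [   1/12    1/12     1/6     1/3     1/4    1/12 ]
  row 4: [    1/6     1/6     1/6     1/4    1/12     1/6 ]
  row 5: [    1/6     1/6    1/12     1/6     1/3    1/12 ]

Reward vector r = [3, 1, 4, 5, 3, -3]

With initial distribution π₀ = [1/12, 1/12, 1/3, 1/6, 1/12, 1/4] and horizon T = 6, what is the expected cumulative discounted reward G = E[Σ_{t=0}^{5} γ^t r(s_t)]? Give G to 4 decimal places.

t=0: π = [0.0833, 0.0833, 0.3333, 0.1667, 0.0833, 0.2500], E[r] = 2.0000, γ^t·E[r] = 2.000000, running G = 2.000000
t=1: π = [0.1875, 0.1875, 0.1389, 0.1806, 0.1736, 0.1319], E[r] = 2.3333, γ^t·E[r] = 2.100000, running G = 4.100000
t=2: π = [0.1788, 0.1788, 0.1400, 0.2153, 0.1464, 0.1406], E[r] = 2.3692, γ^t·E[r] = 1.919063, running G = 6.019063
t=3: π = [0.1753, 0.1753, 0.1400, 0.2180, 0.1544, 0.1370], E[r] = 2.4034, γ^t·E[r] = 1.752047, running G = 7.771109
t=4: π = [0.1748, 0.1748, 0.1406, 0.2188, 0.1539, 0.1371], E[r] = 2.4062, γ^t·E[r] = 1.578688, running G = 9.349797
t=5: π = [0.1747, 0.1747, 0.1407, 0.2188, 0.1541, 0.1370], E[r] = 2.4068, γ^t·E[r] = 1.421186, running G = 10.770983

G = 10.7710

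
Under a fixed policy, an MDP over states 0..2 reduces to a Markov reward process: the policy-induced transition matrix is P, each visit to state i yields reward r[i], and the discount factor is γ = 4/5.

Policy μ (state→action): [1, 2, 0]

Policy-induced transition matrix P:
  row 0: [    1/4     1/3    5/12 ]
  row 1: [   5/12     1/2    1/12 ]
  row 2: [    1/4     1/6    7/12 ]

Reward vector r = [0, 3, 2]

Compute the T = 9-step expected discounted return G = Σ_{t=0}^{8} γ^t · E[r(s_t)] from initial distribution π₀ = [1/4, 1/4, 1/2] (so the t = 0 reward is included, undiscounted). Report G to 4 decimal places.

G = 7.4577

t=0: π = [0.2500, 0.2500, 0.5000], E[r] = 1.7500, γ^t·E[r] = 1.750000, running G = 1.750000
t=1: π = [0.2917, 0.2917, 0.4167], E[r] = 1.7083, γ^t·E[r] = 1.366667, running G = 3.116667
t=2: π = [0.2986, 0.3125, 0.3889], E[r] = 1.7153, γ^t·E[r] = 1.097778, running G = 4.214444
t=3: π = [0.3021, 0.3206, 0.3773], E[r] = 1.7164, γ^t·E[r] = 0.878815, running G = 5.093259
t=4: π = [0.3034, 0.3239, 0.3727], E[r] = 1.7170, γ^t·E[r] = 0.703289, running G = 5.796548
t=5: π = [0.3040, 0.3252, 0.3708], E[r] = 1.7172, γ^t·E[r] = 0.562705, running G = 6.359253
t=6: π = [0.3042, 0.3257, 0.3701], E[r] = 1.7173, γ^t·E[r] = 0.450188, running G = 6.809441
t=7: π = [0.3043, 0.3259, 0.3698], E[r] = 1.7174, γ^t·E[r] = 0.360158, running G = 7.169599
t=8: π = [0.3043, 0.3260, 0.3696], E[r] = 1.7174, γ^t·E[r] = 0.288129, running G = 7.457727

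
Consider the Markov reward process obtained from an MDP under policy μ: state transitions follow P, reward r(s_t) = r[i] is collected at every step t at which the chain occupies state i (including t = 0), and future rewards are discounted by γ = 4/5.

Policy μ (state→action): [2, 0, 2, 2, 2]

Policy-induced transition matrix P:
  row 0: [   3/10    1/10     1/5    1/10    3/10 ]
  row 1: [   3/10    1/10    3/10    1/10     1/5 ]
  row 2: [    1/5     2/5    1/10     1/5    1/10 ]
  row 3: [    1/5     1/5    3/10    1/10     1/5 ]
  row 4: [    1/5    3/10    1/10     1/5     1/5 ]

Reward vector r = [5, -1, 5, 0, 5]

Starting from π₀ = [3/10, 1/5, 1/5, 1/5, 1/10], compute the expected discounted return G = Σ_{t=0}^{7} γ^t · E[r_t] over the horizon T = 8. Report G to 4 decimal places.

G = 12.4275

t=0: π = [0.3000, 0.2000, 0.2000, 0.2000, 0.1000], E[r] = 2.8000, γ^t·E[r] = 2.800000, running G = 2.800000
t=1: π = [0.2500, 0.2000, 0.2100, 0.1300, 0.2100], E[r] = 3.1500, γ^t·E[r] = 2.520000, running G = 5.320000
t=2: π = [0.2450, 0.2180, 0.1910, 0.1420, 0.2040], E[r] = 2.9820, γ^t·E[r] = 1.908480, running G = 7.228480
t=3: π = [0.2463, 0.2123, 0.1965, 0.1395, 0.2054], E[r] = 3.0287, γ^t·E[r] = 1.550694, running G = 8.779174
t=4: π = [0.2459, 0.2140, 0.1950, 0.1402, 0.2050], E[r] = 3.0152, γ^t·E[r] = 1.235014, running G = 10.014188
t=5: π = [0.2460, 0.2135, 0.1954, 0.1400, 0.2051], E[r] = 3.0189, γ^t·E[r] = 0.989247, running G = 11.003435
t=6: π = [0.2459, 0.2136, 0.1953, 0.1401, 0.2051], E[r] = 3.0179, γ^t·E[r] = 0.791121, running G = 11.794556
t=7: π = [0.2460, 0.2136, 0.1953, 0.1400, 0.2051], E[r] = 3.0182, γ^t·E[r] = 0.632959, running G = 12.427515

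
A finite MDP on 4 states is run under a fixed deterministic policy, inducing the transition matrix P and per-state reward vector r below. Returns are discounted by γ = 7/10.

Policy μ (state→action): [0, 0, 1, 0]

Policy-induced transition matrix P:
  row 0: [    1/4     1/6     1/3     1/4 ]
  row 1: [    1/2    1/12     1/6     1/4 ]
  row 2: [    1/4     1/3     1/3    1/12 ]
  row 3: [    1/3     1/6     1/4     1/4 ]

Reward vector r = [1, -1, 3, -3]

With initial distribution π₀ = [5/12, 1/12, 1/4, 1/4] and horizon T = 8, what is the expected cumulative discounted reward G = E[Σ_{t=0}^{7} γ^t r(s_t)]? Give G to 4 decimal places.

t=0: π = [0.4167, 0.0833, 0.2500, 0.2500], E[r] = 0.3333, γ^t·E[r] = 0.333333, running G = 0.333333
t=1: π = [0.2917, 0.2014, 0.2986, 0.2083], E[r] = 0.3611, γ^t·E[r] = 0.252778, running G = 0.586111
t=2: π = [0.3177, 0.1997, 0.2824, 0.2002], E[r] = 0.3646, γ^t·E[r] = 0.178646, running G = 0.764757
t=3: π = [0.3166, 0.1971, 0.2834, 0.2029], E[r] = 0.3608, γ^t·E[r] = 0.123762, running G = 0.888519
t=4: π = [0.3162, 0.1975, 0.2836, 0.2028], E[r] = 0.3611, γ^t·E[r] = 0.086705, running G = 0.975224
t=5: π = [0.3163, 0.1975, 0.2835, 0.2027], E[r] = 0.3612, γ^t·E[r] = 0.060699, running G = 1.035922
t=6: π = [0.3163, 0.1975, 0.2835, 0.2027], E[r] = 0.3611, γ^t·E[r] = 0.042488, running G = 1.078410
t=7: π = [0.3163, 0.1975, 0.2835, 0.2027], E[r] = 0.3611, γ^t·E[r] = 0.029741, running G = 1.108151

G = 1.1082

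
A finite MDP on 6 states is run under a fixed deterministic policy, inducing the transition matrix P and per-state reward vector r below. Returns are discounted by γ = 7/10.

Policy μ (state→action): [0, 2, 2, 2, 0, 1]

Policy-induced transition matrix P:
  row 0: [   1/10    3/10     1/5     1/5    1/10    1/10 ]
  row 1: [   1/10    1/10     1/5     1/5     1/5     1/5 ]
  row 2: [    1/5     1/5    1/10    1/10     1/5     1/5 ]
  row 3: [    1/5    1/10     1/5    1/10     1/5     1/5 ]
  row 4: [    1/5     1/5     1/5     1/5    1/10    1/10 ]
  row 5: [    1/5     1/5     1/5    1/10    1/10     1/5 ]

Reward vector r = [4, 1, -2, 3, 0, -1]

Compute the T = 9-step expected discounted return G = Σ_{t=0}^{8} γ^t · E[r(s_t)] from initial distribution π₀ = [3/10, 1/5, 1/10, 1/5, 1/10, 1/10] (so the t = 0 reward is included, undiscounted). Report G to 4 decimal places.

t=0: π = [0.3000, 0.2000, 0.1000, 0.2000, 0.1000, 0.1000], E[r] = 1.7000, γ^t·E[r] = 1.700000, running G = 1.700000
t=1: π = [0.1500, 0.1900, 0.1900, 0.1600, 0.1500, 0.1600], E[r] = 0.7300, γ^t·E[r] = 0.511000, running G = 2.211000
t=2: π = [0.1660, 0.1800, 0.1810, 0.1490, 0.1540, 0.1700], E[r] = 0.7590, γ^t·E[r] = 0.371910, running G = 2.582910
t=3: π = [0.1654, 0.1837, 0.1819, 0.1500, 0.1510, 0.1680], E[r] = 0.7635, γ^t·E[r] = 0.261881, running G = 2.844791
t=4: π = [0.1651, 0.1832, 0.1818, 0.1500, 0.1516, 0.1684], E[r] = 0.7616, γ^t·E[r] = 0.182855, running G = 3.027646
t=5: π = [0.1652, 0.1832, 0.1818, 0.1500, 0.1515, 0.1683], E[r] = 0.7619, γ^t·E[r] = 0.128046, running G = 3.155692
t=6: π = [0.1652, 0.1832, 0.1818, 0.1500, 0.1515, 0.1683], E[r] = 0.7618, γ^t·E[r] = 0.089630, running G = 3.245322
t=7: π = [0.1652, 0.1832, 0.1818, 0.1500, 0.1515, 0.1683], E[r] = 0.7618, γ^t·E[r] = 0.062741, running G = 3.308063
t=8: π = [0.1652, 0.1832, 0.1818, 0.1500, 0.1515, 0.1683], E[r] = 0.7618, γ^t·E[r] = 0.043919, running G = 3.351981

G = 3.3520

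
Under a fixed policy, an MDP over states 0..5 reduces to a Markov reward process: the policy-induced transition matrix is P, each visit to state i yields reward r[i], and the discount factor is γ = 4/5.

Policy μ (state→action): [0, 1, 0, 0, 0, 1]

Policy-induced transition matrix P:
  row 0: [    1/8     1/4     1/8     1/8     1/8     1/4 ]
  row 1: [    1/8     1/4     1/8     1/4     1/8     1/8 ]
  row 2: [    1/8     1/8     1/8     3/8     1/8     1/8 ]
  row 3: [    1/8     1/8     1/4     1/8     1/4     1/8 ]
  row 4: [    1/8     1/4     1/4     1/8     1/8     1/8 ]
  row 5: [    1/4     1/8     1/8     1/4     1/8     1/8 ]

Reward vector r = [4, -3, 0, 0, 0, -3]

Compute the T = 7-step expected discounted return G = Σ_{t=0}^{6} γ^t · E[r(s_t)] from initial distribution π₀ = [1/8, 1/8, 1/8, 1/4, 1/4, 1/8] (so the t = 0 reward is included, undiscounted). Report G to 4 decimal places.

G = -1.4744

t=0: π = [0.1250, 0.1250, 0.1250, 0.2500, 0.2500, 0.1250], E[r] = -0.2500, γ^t·E[r] = -0.250000, running G = -0.250000
t=1: π = [0.1406, 0.1875, 0.1875, 0.1875, 0.1563, 0.1406], E[r] = -0.4219, γ^t·E[r] = -0.337500, running G = -0.587500
t=2: π = [0.1426, 0.1855, 0.1680, 0.2129, 0.1484, 0.1426], E[r] = -0.4141, γ^t·E[r] = -0.265000, running G = -0.852500
t=3: π = [0.1428, 0.1846, 0.1702, 0.2080, 0.1516, 0.1428], E[r] = -0.4109, γ^t·E[r] = -0.210375, running G = -1.062875
t=4: π = [0.1429, 0.1849, 0.1700, 0.2085, 0.1510, 0.1429], E[r] = -0.4118, γ^t·E[r] = -0.168663, running G = -1.231538
t=5: π = [0.1429, 0.1848, 0.1699, 0.2085, 0.1511, 0.1429], E[r] = -0.4117, γ^t·E[r] = -0.134895, running G = -1.366433
t=6: π = [0.1429, 0.1848, 0.1699, 0.2084, 0.1511, 0.1429], E[r] = -0.4117, γ^t·E[r] = -0.107919, running G = -1.474351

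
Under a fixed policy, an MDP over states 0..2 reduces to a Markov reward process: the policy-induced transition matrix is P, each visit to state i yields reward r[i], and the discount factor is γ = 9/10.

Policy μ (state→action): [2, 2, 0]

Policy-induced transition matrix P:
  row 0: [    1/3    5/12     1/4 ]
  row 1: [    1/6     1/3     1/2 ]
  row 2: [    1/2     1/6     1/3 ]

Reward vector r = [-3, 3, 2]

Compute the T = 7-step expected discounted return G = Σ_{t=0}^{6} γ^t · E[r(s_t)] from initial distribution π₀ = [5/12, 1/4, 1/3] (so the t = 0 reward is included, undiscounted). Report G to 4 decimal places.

G = 2.6684

t=0: π = [0.4167, 0.2500, 0.3333], E[r] = 0.1667, γ^t·E[r] = 0.166667, running G = 0.166667
t=1: π = [0.3472, 0.3125, 0.3403], E[r] = 0.5764, γ^t·E[r] = 0.518750, running G = 0.685417
t=2: π = [0.3380, 0.3056, 0.3565], E[r] = 0.6157, γ^t·E[r] = 0.498750, running G = 1.184167
t=3: π = [0.3418, 0.3021, 0.3561], E[r] = 0.5930, γ^t·E[r] = 0.432281, running G = 1.616448
t=4: π = [0.3423, 0.3025, 0.3552], E[r] = 0.5908, γ^t·E[r] = 0.387619, running G = 2.004067
t=5: π = [0.3421, 0.3027, 0.3552], E[r] = 0.5921, γ^t·E[r] = 0.349604, running G = 2.353670
t=6: π = [0.3421, 0.3026, 0.3553], E[r] = 0.5922, γ^t·E[r] = 0.314708, running G = 2.668378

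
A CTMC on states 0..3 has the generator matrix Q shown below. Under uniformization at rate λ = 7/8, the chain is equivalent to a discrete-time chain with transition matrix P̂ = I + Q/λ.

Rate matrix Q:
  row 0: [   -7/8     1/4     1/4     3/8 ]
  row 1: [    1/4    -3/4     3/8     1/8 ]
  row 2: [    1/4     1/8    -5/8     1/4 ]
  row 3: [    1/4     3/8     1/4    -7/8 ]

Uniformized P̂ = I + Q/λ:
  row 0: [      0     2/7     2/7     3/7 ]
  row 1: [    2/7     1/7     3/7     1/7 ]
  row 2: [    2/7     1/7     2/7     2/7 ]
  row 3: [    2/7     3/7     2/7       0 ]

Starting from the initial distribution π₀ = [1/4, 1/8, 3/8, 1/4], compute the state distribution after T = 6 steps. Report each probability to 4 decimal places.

π = [0.2222, 0.2376, 0.3196, 0.2205]

t=0: π = [0.2500, 0.1250, 0.3750, 0.2500]
t=1: π = [0.2143, 0.2500, 0.3036, 0.2321]
t=2: π = [0.2245, 0.2398, 0.3214, 0.2143]
t=3: π = [0.2216, 0.2362, 0.3200, 0.2223]
t=4: π = [0.2224, 0.2380, 0.3195, 0.2201]
t=5: π = [0.2222, 0.2375, 0.3197, 0.2206]
t=6: π = [0.2222, 0.2376, 0.3196, 0.2205]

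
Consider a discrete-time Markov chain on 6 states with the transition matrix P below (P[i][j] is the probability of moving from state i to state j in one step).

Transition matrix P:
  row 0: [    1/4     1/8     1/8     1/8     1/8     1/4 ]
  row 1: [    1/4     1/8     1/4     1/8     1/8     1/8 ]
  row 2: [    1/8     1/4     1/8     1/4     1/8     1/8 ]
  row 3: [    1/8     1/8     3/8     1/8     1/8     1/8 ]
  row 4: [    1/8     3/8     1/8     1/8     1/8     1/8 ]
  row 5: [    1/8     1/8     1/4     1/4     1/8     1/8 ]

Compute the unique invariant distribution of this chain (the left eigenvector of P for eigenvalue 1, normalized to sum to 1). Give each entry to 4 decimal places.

Balance equations π_j = Σ_i π_i·P[i][j]:
  π_0 = 1/4·π_0 + 1/4·π_1 + 1/8·π_2 + 1/8·π_3 + 1/8·π_4 + 1/8·π_5
  π_1 = 1/8·π_0 + 1/8·π_1 + 1/4·π_2 + 1/8·π_3 + 3/8·π_4 + 1/8·π_5
  π_2 = 1/8·π_0 + 1/4·π_1 + 1/8·π_2 + 3/8·π_3 + 1/8·π_4 + 1/4·π_5
  π_3 = 1/8·π_0 + 1/8·π_1 + 1/4·π_2 + 1/8·π_3 + 1/8·π_4 + 1/4·π_5
  π_4 = 1/8·π_0 + 1/8·π_1 + 1/8·π_2 + 1/8·π_3 + 1/8·π_4 + 1/8·π_5
  normalize: π_0 + π_1 + π_2 + π_3 + π_4 + π_5 = 1
Solving the linear system gives exactly π = [769/4553, 830/4553, 3795/18212, 6167/36424, 1/8, 2661/18212].

π = [0.1689, 0.1823, 0.2084, 0.1693, 0.1250, 0.1461]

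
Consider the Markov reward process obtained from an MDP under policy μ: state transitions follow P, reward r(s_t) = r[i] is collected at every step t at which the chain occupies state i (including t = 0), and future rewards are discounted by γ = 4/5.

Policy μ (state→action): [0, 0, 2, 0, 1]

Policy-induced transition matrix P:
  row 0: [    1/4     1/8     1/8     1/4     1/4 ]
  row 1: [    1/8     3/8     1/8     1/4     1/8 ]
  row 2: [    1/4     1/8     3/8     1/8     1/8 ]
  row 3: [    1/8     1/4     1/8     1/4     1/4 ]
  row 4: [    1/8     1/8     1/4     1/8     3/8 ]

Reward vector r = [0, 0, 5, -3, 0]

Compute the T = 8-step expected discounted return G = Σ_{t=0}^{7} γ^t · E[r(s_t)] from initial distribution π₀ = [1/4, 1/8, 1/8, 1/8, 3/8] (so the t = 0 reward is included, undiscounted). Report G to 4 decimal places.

t=0: π = [0.2500, 0.1250, 0.1250, 0.1250, 0.3750], E[r] = 0.2500, γ^t·E[r] = 0.250000, running G = 0.250000
t=1: π = [0.1719, 0.1719, 0.2031, 0.1875, 0.2656], E[r] = 0.4531, γ^t·E[r] = 0.362500, running G = 0.612500
t=2: π = [0.1719, 0.1914, 0.2090, 0.1914, 0.2363], E[r] = 0.4707, γ^t·E[r] = 0.301250, running G = 0.913750
t=3: π = [0.1726, 0.1968, 0.2068, 0.1943, 0.2295], E[r] = 0.4509, γ^t·E[r] = 0.230875, running G = 1.144625
t=4: π = [0.1724, 0.1985, 0.2054, 0.1955, 0.2282], E[r] = 0.4405, γ^t·E[r] = 0.180438, running G = 1.325063
t=5: π = [0.1722, 0.1991, 0.2049, 0.1958, 0.2280], E[r] = 0.4370, γ^t·E[r] = 0.143193, running G = 1.468255
t=6: π = [0.1721, 0.1992, 0.2047, 0.1959, 0.2280], E[r] = 0.4360, γ^t·E[r] = 0.114287, running G = 1.582542
t=7: π = [0.1721, 0.1993, 0.2047, 0.1959, 0.2280], E[r] = 0.4357, γ^t·E[r] = 0.091371, running G = 1.673913

G = 1.6739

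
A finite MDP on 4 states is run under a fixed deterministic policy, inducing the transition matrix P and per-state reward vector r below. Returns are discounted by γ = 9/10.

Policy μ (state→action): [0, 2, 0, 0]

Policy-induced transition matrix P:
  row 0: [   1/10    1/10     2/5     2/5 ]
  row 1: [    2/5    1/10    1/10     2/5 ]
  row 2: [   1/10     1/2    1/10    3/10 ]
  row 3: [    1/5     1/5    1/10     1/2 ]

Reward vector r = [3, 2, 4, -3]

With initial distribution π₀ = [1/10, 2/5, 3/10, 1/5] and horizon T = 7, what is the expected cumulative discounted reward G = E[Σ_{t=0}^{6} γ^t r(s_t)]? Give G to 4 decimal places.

G = 3.5331

t=0: π = [0.1000, 0.4000, 0.3000, 0.2000], E[r] = 1.7000, γ^t·E[r] = 1.700000, running G = 1.700000
t=1: π = [0.2400, 0.2400, 0.1300, 0.3900], E[r] = 0.5500, γ^t·E[r] = 0.495000, running G = 2.195000
t=2: π = [0.2110, 0.1910, 0.1720, 0.4260], E[r] = 0.4250, γ^t·E[r] = 0.344250, running G = 2.539250
t=3: π = [0.1999, 0.2114, 0.1633, 0.4254], E[r] = 0.3995, γ^t·E[r] = 0.291236, running G = 2.830486
t=4: π = [0.2060, 0.2079, 0.1600, 0.4262], E[r] = 0.3949, γ^t·E[r] = 0.259061, running G = 3.089547
t=5: π = [0.2050, 0.2066, 0.1618, 0.4266], E[r] = 0.3954, γ^t·E[r] = 0.233500, running G = 3.323047
t=6: π = [0.2046, 0.2074, 0.1615, 0.4265], E[r] = 0.3952, γ^t·E[r] = 0.210033, running G = 3.533080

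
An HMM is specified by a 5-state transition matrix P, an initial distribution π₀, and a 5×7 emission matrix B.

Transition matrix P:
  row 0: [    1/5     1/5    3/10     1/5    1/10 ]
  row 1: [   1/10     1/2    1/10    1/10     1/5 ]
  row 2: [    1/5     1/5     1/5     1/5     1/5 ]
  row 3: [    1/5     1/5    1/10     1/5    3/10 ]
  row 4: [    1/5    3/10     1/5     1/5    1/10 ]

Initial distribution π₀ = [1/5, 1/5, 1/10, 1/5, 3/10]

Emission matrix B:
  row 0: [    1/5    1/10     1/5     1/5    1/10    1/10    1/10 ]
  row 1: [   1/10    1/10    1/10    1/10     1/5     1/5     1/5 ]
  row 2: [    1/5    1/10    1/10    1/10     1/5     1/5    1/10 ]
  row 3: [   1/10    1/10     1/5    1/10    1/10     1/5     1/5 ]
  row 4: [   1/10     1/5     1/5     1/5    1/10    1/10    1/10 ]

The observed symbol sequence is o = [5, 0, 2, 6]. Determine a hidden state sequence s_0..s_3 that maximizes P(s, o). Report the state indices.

path = [1, 1, 1, 1]

t=0: δ = [2.000e-02, 4.000e-02, 2.000e-02, 4.000e-02, 3.000e-02]  (obs o_0=5)
t=1: δ = [1.600e-03, 2.000e-03, 1.200e-03, 8.000e-04, 1.200e-03]  ψ = [3, 1, 0, 3, 3]  (obs o_1=0)
t=2: δ = [6.400e-05, 1.000e-04, 4.800e-05, 6.400e-05, 8.000e-05]  ψ = [0, 1, 0, 0, 1]  (obs o_2=2)
t=3: δ = [1.600e-06, 1.000e-05, 1.920e-06, 3.200e-06, 2.000e-06]  ψ = [4, 1, 0, 4, 1]  (obs o_3=6)
backtrack: best end state = 1; path = [1, 1, 1, 1]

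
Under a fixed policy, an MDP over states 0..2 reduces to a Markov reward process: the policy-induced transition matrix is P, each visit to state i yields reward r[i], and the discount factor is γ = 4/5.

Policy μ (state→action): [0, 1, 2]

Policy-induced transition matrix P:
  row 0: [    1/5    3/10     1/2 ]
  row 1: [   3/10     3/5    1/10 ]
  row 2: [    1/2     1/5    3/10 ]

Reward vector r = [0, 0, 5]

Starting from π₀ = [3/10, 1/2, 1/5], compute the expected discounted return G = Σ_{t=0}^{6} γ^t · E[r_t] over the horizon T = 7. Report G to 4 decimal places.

G = 5.0816

t=0: π = [0.3000, 0.5000, 0.2000], E[r] = 1.0000, γ^t·E[r] = 1.000000, running G = 1.000000
t=1: π = [0.3100, 0.4300, 0.2600], E[r] = 1.3000, γ^t·E[r] = 1.040000, running G = 2.040000
t=2: π = [0.3210, 0.4030, 0.2760], E[r] = 1.3800, γ^t·E[r] = 0.883200, running G = 2.923200
t=3: π = [0.3231, 0.3933, 0.2836], E[r] = 1.4180, γ^t·E[r] = 0.726016, running G = 3.649216
t=4: π = [0.3244, 0.3896, 0.2860], E[r] = 1.4298, γ^t·E[r] = 0.585646, running G = 4.234862
t=5: π = [0.3248, 0.3883, 0.2870], E[r] = 1.4348, γ^t·E[r] = 0.470149, running G = 4.705011
t=6: π = [0.3249, 0.3878, 0.2873], E[r] = 1.4365, γ^t·E[r] = 0.376559, running G = 5.081570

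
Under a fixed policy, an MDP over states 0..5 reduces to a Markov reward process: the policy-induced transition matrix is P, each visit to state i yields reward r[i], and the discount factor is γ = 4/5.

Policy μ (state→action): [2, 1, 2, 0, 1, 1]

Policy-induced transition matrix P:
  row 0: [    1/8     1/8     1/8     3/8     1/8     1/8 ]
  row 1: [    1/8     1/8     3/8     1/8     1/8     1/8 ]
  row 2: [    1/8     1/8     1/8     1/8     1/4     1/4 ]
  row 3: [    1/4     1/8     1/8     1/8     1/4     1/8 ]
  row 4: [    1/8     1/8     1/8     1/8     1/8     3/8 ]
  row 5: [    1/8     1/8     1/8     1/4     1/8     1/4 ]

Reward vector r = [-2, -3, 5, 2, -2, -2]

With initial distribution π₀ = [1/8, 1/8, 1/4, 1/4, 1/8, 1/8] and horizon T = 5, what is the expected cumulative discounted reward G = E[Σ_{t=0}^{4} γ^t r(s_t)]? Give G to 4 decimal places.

G = -0.0796

t=0: π = [0.1250, 0.1250, 0.2500, 0.2500, 0.1250, 0.1250], E[r] = 0.6250, γ^t·E[r] = 0.625000, running G = 0.625000
t=1: π = [0.1563, 0.1250, 0.1563, 0.1719, 0.1875, 0.2031], E[r] = -0.3438, γ^t·E[r] = -0.275000, running G = 0.350000
t=2: π = [0.1465, 0.1250, 0.1563, 0.1895, 0.1660, 0.2168], E[r] = -0.2734, γ^t·E[r] = -0.175000, running G = 0.175000
t=3: π = [0.1487, 0.1250, 0.1563, 0.1887, 0.1682, 0.2131], E[r] = -0.2764, γ^t·E[r] = -0.141500, running G = 0.033500
t=4: π = [0.1486, 0.1250, 0.1563, 0.1888, 0.1681, 0.2132], E[r] = -0.2760, γ^t·E[r] = -0.113050, running G = -0.079550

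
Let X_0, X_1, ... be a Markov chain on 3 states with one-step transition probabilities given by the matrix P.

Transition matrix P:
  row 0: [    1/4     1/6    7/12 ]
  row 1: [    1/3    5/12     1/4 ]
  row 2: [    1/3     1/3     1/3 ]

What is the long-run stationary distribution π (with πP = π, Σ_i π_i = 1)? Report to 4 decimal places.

π = [0.3077, 0.3077, 0.3846]

Balance equations π_j = Σ_i π_i·P[i][j]:
  π_0 = 1/4·π_0 + 1/3·π_1 + 1/3·π_2
  π_1 = 1/6·π_0 + 5/12·π_1 + 1/3·π_2
  normalize: π_0 + π_1 + π_2 = 1
Solving the linear system gives exactly π = [4/13, 4/13, 5/13].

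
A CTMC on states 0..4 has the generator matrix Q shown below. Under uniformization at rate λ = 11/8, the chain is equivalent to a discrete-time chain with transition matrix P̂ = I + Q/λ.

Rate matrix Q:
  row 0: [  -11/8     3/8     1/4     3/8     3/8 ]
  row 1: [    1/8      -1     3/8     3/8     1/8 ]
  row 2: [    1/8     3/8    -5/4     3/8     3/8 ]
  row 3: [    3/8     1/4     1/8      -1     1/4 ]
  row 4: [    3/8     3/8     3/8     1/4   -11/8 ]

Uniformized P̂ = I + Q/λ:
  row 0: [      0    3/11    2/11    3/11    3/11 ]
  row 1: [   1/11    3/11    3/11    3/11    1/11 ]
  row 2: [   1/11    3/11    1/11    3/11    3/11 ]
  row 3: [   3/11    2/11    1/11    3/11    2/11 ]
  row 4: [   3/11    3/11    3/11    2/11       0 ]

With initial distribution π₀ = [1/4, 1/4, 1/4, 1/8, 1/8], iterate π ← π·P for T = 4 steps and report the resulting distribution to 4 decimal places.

t=0: π = [0.2500, 0.2500, 0.2500, 0.1250, 0.1250]
t=1: π = [0.1136, 0.2614, 0.1818, 0.2614, 0.1818]
t=2: π = [0.1612, 0.2490, 0.1818, 0.2562, 0.1519]
t=3: π = [0.1505, 0.2494, 0.1784, 0.2589, 0.1628]
t=4: π = [0.1539, 0.2492, 0.1795, 0.2579, 0.1594]

π = [0.1539, 0.2492, 0.1795, 0.2579, 0.1594]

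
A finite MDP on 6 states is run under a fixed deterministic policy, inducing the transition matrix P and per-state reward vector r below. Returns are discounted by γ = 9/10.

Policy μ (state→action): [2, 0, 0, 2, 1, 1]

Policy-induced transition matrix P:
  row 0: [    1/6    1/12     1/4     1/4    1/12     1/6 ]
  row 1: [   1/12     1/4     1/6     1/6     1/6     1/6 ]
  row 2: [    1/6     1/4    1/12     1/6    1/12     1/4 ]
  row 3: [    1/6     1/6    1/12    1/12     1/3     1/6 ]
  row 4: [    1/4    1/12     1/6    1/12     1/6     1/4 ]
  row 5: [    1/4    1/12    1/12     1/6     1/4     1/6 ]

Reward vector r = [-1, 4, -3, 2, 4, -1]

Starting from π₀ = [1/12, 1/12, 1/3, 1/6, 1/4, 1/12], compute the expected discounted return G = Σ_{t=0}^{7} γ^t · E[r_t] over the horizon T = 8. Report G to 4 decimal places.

G = 4.3107

t=0: π = [0.0833, 0.0833, 0.3333, 0.1667, 0.2500, 0.0833], E[r] = 0.5000, γ^t·E[r] = 0.500000, running G = 0.500000
t=1: π = [0.1875, 0.1667, 0.1250, 0.1389, 0.1667, 0.2153], E[r] = 0.8333, γ^t·E[r] = 0.750000, running G = 1.250000
t=2: π = [0.1846, 0.1435, 0.1424, 0.1568, 0.1817, 0.1910], E[r] = 0.8119, γ^t·E[r] = 0.657656, running G = 1.907656
t=3: π = [0.1858, 0.1440, 0.1412, 0.1538, 0.1815, 0.1937], E[r] = 0.8067, γ^t·E[r] = 0.588094, running G = 2.495750
t=4: π = [0.1859, 0.1437, 0.1414, 0.1542, 0.1812, 0.1936], E[r] = 0.8042, γ^t·E[r] = 0.527663, running G = 3.023413
t=5: π = [0.1859, 0.1437, 0.1414, 0.1542, 0.1812, 0.1936], E[r] = 0.8044, γ^t·E[r] = 0.475018, running G = 3.498431
t=6: π = [0.1859, 0.1437, 0.1414, 0.1542, 0.1812, 0.1936], E[r] = 0.8044, γ^t·E[r] = 0.427511, running G = 3.925942
t=7: π = [0.1859, 0.1437, 0.1414, 0.1542, 0.1812, 0.1936], E[r] = 0.8044, γ^t·E[r] = 0.384758, running G = 4.310700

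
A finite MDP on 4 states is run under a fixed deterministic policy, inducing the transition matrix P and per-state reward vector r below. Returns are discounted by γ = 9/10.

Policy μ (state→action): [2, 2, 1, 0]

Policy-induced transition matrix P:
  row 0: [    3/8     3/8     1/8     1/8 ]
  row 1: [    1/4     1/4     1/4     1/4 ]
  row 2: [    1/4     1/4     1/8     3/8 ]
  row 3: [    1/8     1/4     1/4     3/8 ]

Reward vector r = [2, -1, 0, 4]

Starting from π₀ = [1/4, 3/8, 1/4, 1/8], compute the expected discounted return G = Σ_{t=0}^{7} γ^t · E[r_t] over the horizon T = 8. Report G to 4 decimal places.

t=0: π = [0.2500, 0.3750, 0.2500, 0.1250], E[r] = 0.6250, γ^t·E[r] = 0.625000, running G = 0.625000
t=1: π = [0.2656, 0.2813, 0.1875, 0.2656], E[r] = 1.3125, γ^t·E[r] = 1.181250, running G = 1.806250
t=2: π = [0.2500, 0.2832, 0.1934, 0.2734], E[r] = 1.3105, γ^t·E[r] = 1.061543, running G = 2.867793
t=3: π = [0.2471, 0.2813, 0.1946, 0.2771], E[r] = 1.3213, γ^t·E[r] = 0.963220, running G = 3.831013
t=4: π = [0.2462, 0.2809, 0.1948, 0.2781], E[r] = 1.3239, γ^t·E[r] = 0.868620, running G = 4.699632
t=5: π = [0.2460, 0.2808, 0.1949, 0.2783], E[r] = 1.3246, γ^t·E[r] = 0.782147, running G = 5.481780
t=6: π = [0.2460, 0.2808, 0.1949, 0.2784], E[r] = 1.3248, γ^t·E[r] = 0.704031, running G = 6.185811
t=7: π = [0.2459, 0.2807, 0.1949, 0.2784], E[r] = 1.3248, γ^t·E[r] = 0.633652, running G = 6.819463

G = 6.8195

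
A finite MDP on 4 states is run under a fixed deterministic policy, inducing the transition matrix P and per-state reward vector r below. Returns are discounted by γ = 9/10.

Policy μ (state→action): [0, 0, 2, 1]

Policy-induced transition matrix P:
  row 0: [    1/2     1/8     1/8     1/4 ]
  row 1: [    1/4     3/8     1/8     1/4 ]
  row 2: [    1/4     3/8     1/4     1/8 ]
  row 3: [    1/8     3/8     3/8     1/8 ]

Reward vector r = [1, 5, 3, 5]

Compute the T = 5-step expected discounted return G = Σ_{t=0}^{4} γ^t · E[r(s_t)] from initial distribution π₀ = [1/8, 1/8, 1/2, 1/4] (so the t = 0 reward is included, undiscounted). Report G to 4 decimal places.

G = 14.1509

t=0: π = [0.1250, 0.1250, 0.5000, 0.2500], E[r] = 3.5000, γ^t·E[r] = 3.500000, running G = 3.500000
t=1: π = [0.2500, 0.3438, 0.2500, 0.1563], E[r] = 3.5000, γ^t·E[r] = 3.150000, running G = 6.650000
t=2: π = [0.2930, 0.3125, 0.1953, 0.1992], E[r] = 3.4375, γ^t·E[r] = 2.784375, running G = 9.434375
t=3: π = [0.2983, 0.3018, 0.1992, 0.2007], E[r] = 3.4082, γ^t·E[r] = 2.484580, running G = 11.918955
t=4: π = [0.2995, 0.3004, 0.2001, 0.2000], E[r] = 3.4019, γ^t·E[r] = 2.231957, running G = 14.150912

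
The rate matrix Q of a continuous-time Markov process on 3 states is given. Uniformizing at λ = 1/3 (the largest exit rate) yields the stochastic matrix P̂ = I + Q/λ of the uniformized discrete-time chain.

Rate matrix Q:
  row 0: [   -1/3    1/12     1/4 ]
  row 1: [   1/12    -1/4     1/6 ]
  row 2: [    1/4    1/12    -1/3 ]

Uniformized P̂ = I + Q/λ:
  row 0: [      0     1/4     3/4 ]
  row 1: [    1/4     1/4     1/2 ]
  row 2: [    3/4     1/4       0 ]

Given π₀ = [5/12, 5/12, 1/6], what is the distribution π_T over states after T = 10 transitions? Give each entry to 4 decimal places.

t=0: π = [0.4167, 0.4167, 0.1667]
t=1: π = [0.2292, 0.2500, 0.5208]
t=2: π = [0.4531, 0.2500, 0.2969]
t=3: π = [0.2852, 0.2500, 0.4648]
t=4: π = [0.4111, 0.2500, 0.3389]
t=5: π = [0.3167, 0.2500, 0.4333]
t=6: π = [0.3875, 0.2500, 0.3625]
t=7: π = [0.3344, 0.2500, 0.4156]
t=8: π = [0.3742, 0.2500, 0.3758]
t=9: π = [0.3443, 0.2500, 0.4057]
t=10: π = [0.3668, 0.2500, 0.3832]

π = [0.3668, 0.2500, 0.3832]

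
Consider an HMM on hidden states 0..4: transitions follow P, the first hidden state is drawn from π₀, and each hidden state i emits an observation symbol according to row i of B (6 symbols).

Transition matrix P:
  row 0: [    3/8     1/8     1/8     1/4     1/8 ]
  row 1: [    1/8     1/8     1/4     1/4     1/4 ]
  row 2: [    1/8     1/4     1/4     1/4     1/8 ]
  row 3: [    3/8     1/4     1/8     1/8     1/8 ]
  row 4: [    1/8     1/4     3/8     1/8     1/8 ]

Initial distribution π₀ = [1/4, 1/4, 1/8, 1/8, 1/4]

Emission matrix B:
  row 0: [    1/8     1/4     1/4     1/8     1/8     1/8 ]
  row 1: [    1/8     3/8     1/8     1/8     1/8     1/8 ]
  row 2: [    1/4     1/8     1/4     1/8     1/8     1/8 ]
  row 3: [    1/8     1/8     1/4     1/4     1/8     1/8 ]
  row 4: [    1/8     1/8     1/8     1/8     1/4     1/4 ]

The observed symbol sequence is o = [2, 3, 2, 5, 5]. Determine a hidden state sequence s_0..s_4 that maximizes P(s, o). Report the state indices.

t=0: δ = [6.250e-02, 3.125e-02, 3.125e-02, 3.125e-02, 3.125e-02]  (obs o_0=2)
t=1: δ = [2.930e-03, 9.766e-04, 1.465e-03, 3.906e-03, 9.766e-04]  ψ = [0, 0, 4, 0, 0]  (obs o_1=3)
t=2: δ = [3.662e-04, 1.221e-04, 1.221e-04, 1.831e-04, 6.104e-05]  ψ = [3, 3, 3, 0, 3]  (obs o_2=2)
t=3: δ = [1.717e-05, 5.722e-06, 5.722e-06, 1.144e-05, 1.144e-05]  ψ = [0, 0, 0, 0, 0]  (obs o_3=5)
t=4: δ = [8.047e-07, 3.576e-07, 5.364e-07, 5.364e-07, 5.364e-07]  ψ = [0, 3, 4, 0, 0]  (obs o_4=5)
backtrack: best end state = 0; path = [0, 3, 0, 0, 0]

path = [0, 3, 0, 0, 0]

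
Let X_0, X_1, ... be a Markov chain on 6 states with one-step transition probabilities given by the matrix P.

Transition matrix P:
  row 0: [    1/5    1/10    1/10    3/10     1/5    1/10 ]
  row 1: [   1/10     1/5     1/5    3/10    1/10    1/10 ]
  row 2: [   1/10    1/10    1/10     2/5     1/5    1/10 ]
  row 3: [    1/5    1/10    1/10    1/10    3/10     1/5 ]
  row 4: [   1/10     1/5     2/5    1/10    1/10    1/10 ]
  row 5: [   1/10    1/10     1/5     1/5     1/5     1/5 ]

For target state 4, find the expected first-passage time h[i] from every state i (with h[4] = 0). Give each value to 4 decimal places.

First-step conditioning: h[4] = 0; for i ≠ 4, h[i] = 1 + Σ_k P[i][k]·h[k].
  h[0] = 1 + 1/5·h[0] + 1/10·h[1] + 1/10·h[2] + 3/10·h[3] + 1/10·h[5]
  h[1] = 1 + 1/10·h[0] + 1/5·h[1] + 1/5·h[2] + 3/10·h[3] + 1/10·h[5]
  h[2] = 1 + 1/10·h[0] + 1/10·h[1] + 1/10·h[2] + 2/5·h[3] + 1/10·h[5]
  h[3] = 1 + 1/5·h[0] + 1/10·h[1] + 1/10·h[2] + 1/10·h[3] + 1/5·h[5]
  h[5] = 1 + 1/10·h[0] + 1/10·h[1] + 1/5·h[2] + 1/5·h[3] + 1/5·h[5]
Solving the 5×5 linear system over states ≠ 4 gives exactly h = [1815/388, 2015/388, 450/97, 1665/388, 0, 915/194] (h[4] = 0 is the target).

h = [4.6778, 5.1933, 4.6392, 4.2912, 0.0000, 4.7165]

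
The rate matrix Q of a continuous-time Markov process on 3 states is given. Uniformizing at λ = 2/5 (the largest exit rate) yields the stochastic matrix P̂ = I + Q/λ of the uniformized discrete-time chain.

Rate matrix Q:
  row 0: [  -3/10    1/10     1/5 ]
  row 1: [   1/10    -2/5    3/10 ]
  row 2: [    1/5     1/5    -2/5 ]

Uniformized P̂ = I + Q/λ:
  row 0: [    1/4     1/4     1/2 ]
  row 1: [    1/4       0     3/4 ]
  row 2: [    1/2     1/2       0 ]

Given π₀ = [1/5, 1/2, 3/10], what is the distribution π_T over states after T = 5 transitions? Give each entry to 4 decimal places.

t=0: π = [0.2000, 0.5000, 0.3000]
t=1: π = [0.3250, 0.2000, 0.4750]
t=2: π = [0.3688, 0.3188, 0.3125]
t=3: π = [0.3281, 0.2484, 0.4234]
t=4: π = [0.3559, 0.2938, 0.3504]
t=5: π = [0.3376, 0.2642, 0.3982]

π = [0.3376, 0.2642, 0.3982]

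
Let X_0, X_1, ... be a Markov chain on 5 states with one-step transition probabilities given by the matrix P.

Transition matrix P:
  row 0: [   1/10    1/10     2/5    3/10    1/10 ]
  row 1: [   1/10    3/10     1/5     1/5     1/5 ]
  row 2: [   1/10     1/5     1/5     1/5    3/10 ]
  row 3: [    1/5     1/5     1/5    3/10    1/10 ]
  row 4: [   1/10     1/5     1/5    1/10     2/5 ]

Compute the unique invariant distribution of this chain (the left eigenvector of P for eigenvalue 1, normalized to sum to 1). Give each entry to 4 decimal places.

Balance equations π_j = Σ_i π_i·P[i][j]:
  π_0 = 1/10·π_0 + 1/10·π_1 + 1/10·π_2 + 1/5·π_3 + 1/10·π_4
  π_1 = 1/10·π_0 + 3/10·π_1 + 1/5·π_2 + 1/5·π_3 + 1/5·π_4
  π_2 = 2/5·π_0 + 1/5·π_1 + 1/5·π_2 + 1/5·π_3 + 1/5·π_4
  π_3 = 3/10·π_0 + 1/5·π_1 + 1/5·π_2 + 3/10·π_3 + 1/10·π_4
  normalize: π_0 + π_1 + π_2 + π_3 + π_4 = 1
Solving the linear system gives exactly π = [212/1753, 366/1753, 393/1753, 367/1753, 415/1753].

π = [0.1209, 0.2088, 0.2242, 0.2094, 0.2367]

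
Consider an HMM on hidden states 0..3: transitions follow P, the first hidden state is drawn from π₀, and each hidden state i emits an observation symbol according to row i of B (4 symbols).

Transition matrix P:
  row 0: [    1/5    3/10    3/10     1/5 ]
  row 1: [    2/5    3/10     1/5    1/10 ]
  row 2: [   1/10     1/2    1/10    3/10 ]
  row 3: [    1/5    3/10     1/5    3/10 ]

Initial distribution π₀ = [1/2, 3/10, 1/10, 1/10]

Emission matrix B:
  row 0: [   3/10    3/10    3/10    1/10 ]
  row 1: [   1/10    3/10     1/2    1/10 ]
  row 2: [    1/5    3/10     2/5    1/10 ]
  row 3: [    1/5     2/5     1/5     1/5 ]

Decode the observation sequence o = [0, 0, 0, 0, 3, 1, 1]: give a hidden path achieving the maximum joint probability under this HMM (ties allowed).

path = [0, 2, 1, 0, 3, 3, 3]

t=0: δ = [1.500e-01, 3.000e-02, 2.000e-02, 2.000e-02]  (obs o_0=0)
t=1: δ = [9.000e-03, 4.500e-03, 9.000e-03, 6.000e-03]  ψ = [0, 0, 0, 0]  (obs o_1=0)
t=2: δ = [5.400e-04, 4.500e-04, 5.400e-04, 5.400e-04]  ψ = [0, 2, 0, 2]  (obs o_2=0)
t=3: δ = [5.400e-05, 2.700e-05, 3.240e-05, 3.240e-05]  ψ = [1, 2, 0, 2]  (obs o_3=0)
t=4: δ = [1.080e-06, 1.620e-06, 1.620e-06, 2.160e-06]  ψ = [0, 0, 0, 0]  (obs o_4=3)
t=5: δ = [1.944e-07, 2.430e-07, 1.296e-07, 2.592e-07]  ψ = [1, 2, 3, 3]  (obs o_5=1)
t=6: δ = [2.916e-08, 2.333e-08, 1.750e-08, 3.110e-08]  ψ = [1, 3, 0, 3]  (obs o_6=1)
backtrack: best end state = 3; path = [0, 2, 1, 0, 3, 3, 3]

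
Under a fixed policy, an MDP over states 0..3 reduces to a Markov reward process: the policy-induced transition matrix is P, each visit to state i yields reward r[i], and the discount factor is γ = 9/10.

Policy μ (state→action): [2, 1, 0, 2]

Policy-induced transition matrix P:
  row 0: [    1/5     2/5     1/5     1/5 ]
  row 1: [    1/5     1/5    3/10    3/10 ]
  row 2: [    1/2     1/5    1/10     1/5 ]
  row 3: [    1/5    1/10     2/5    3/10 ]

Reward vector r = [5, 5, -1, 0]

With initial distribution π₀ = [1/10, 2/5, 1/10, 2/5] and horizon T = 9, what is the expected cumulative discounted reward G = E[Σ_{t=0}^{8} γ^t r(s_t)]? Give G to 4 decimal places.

t=0: π = [0.1000, 0.4000, 0.1000, 0.4000], E[r] = 2.4000, γ^t·E[r] = 2.400000, running G = 2.400000
t=1: π = [0.2300, 0.1800, 0.3100, 0.2800], E[r] = 1.7400, γ^t·E[r] = 1.566000, running G = 3.966000
t=2: π = [0.2930, 0.2180, 0.2430, 0.2460], E[r] = 2.3120, γ^t·E[r] = 1.872720, running G = 5.838720
t=3: π = [0.2729, 0.2340, 0.2467, 0.2464], E[r] = 2.2878, γ^t·E[r] = 1.667806, running G = 7.506526
t=4: π = [0.2740, 0.2299, 0.2480, 0.2480], E[r] = 2.2717, γ^t·E[r] = 1.490489, running G = 8.997015
t=5: π = [0.2744, 0.2300, 0.2478, 0.2478], E[r] = 2.2742, γ^t·E[r] = 1.342895, running G = 10.339910
t=6: π = [0.2743, 0.2301, 0.2478, 0.2478], E[r] = 2.2744, γ^t·E[r] = 1.208723, running G = 11.548633
t=7: π = [0.2743, 0.2301, 0.2478, 0.2478], E[r] = 2.2743, γ^t·E[r] = 1.087806, running G = 12.636439
t=8: π = [0.2743, 0.2301, 0.2478, 0.2478], E[r] = 2.2743, γ^t·E[r] = 0.979026, running G = 13.615465

G = 13.6155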